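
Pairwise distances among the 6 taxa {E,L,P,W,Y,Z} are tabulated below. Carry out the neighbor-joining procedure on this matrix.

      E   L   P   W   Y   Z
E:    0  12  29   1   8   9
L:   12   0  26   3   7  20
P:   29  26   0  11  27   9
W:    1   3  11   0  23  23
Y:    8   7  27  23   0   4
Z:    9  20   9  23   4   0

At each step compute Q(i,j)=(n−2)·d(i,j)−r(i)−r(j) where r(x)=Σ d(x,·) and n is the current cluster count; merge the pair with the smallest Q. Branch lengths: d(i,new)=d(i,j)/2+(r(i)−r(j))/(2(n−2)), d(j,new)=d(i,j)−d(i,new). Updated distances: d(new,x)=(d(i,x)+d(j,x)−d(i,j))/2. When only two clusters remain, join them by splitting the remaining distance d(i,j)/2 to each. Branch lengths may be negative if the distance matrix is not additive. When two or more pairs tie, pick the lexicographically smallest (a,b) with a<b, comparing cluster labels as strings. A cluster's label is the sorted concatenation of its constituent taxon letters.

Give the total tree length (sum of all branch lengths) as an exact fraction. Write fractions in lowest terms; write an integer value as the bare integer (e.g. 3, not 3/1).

259/8

step 1: merge (P,Z) at d=9, Q=-131; branch lengths P→73/8, Z→-1/8; new cluster PZ
  updated: d(E,PZ)=29/2, d(L,PZ)=37/2, d(PZ,W)=25/2, d(PZ,Y)=11
step 2: merge (PZ,Y) at d=11, Q=-145/2; branch lengths PZ→27/4, Y→17/4; new cluster PYZ
  updated: d(E,PYZ)=23/4, d(L,PYZ)=29/4, d(PYZ,W)=49/4
step 3: merge (E,W) at d=1, Q=-33; branch lengths E→9/8, W→-1/8; new cluster EW
  updated: d(EW,L)=7, d(EW,PYZ)=17/2
step 4: merge (EW,L) at d=7, Q=-91/4; branch lengths EW→33/8, L→23/8; new cluster ELW
  updated: d(ELW,PYZ)=35/8
step 5: merge (ELW,PYZ) at d=35/8; branch lengths ELW→35/16, PYZ→35/16; new cluster ELPWYZ
final tree: (((E:9/8,W:-1/8):33/8,L:23/8):35/16,((P:73/8,Z:-1/8):27/4,Y:17/4):35/16)
total length: 259/8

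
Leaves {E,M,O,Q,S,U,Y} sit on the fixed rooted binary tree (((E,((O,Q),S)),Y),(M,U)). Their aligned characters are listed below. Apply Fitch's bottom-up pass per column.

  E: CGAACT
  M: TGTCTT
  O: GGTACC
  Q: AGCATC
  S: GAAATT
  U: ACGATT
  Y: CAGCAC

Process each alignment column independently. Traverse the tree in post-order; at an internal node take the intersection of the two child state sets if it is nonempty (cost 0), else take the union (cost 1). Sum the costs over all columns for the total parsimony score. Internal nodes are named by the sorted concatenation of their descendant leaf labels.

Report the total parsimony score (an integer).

OQ@0: {G} ∪ {A} = {A,G} (union, +1)
OQS@0: {A,G} ∩ {G} = {G} (intersection, +0)
EOQS@0: {C} ∪ {G} = {C,G} (union, +1)
EOQSY@0: {C,G} ∩ {C} = {C} (intersection, +0)
MU@0: {T} ∪ {A} = {A,T} (union, +1)
EMOQSUY@0: {C} ∪ {A,T} = {A,C,T} (union, +1)
OQ@1: {G} ∩ {G} = {G} (intersection, +0)
OQS@1: {G} ∪ {A} = {A,G} (union, +1)
EOQS@1: {G} ∩ {A,G} = {G} (intersection, +0)
EOQSY@1: {G} ∪ {A} = {A,G} (union, +1)
MU@1: {G} ∪ {C} = {C,G} (union, +1)
EMOQSUY@1: {A,G} ∩ {C,G} = {G} (intersection, +0)
OQ@2: {T} ∪ {C} = {C,T} (union, +1)
OQS@2: {C,T} ∪ {A} = {A,C,T} (union, +1)
EOQS@2: {A} ∩ {A,C,T} = {A} (intersection, +0)
EOQSY@2: {A} ∪ {G} = {A,G} (union, +1)
MU@2: {T} ∪ {G} = {G,T} (union, +1)
EMOQSUY@2: {A,G} ∩ {G,T} = {G} (intersection, +0)
OQ@3: {A} ∩ {A} = {A} (intersection, +0)
OQS@3: {A} ∩ {A} = {A} (intersection, +0)
EOQS@3: {A} ∩ {A} = {A} (intersection, +0)
EOQSY@3: {A} ∪ {C} = {A,C} (union, +1)
MU@3: {C} ∪ {A} = {A,C} (union, +1)
EMOQSUY@3: {A,C} ∩ {A,C} = {A,C} (intersection, +0)
OQ@4: {C} ∪ {T} = {C,T} (union, +1)
OQS@4: {C,T} ∩ {T} = {T} (intersection, +0)
EOQS@4: {C} ∪ {T} = {C,T} (union, +1)
EOQSY@4: {C,T} ∪ {A} = {A,C,T} (union, +1)
MU@4: {T} ∩ {T} = {T} (intersection, +0)
EMOQSUY@4: {A,C,T} ∩ {T} = {T} (intersection, +0)
OQ@5: {C} ∩ {C} = {C} (intersection, +0)
OQS@5: {C} ∪ {T} = {C,T} (union, +1)
EOQS@5: {T} ∩ {C,T} = {T} (intersection, +0)
EOQSY@5: {T} ∪ {C} = {C,T} (union, +1)
MU@5: {T} ∩ {T} = {T} (intersection, +0)
EMOQSUY@5: {C,T} ∩ {T} = {T} (intersection, +0)
per-site changes: [4, 3, 4, 2, 3, 2]; total = 18

18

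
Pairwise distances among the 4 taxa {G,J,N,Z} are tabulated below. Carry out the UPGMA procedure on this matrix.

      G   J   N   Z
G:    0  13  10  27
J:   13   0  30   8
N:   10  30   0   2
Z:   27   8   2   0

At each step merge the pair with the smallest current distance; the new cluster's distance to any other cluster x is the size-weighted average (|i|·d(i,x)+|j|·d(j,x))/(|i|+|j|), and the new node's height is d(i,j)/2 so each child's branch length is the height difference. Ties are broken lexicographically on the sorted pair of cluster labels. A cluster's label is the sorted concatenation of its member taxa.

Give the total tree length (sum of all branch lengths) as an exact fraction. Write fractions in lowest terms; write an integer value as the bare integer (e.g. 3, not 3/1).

iteration 1: select N,Z (d=2); attach at lengths (1, 1); label the merged cluster NZ
  updated: d(G,NZ)=37/2, d(J,NZ)=19
iteration 2: select G,J (d=13); attach at lengths (13/2, 13/2); label the merged cluster GJ
  updated: d(GJ,NZ)=75/4
iteration 3: select GJ,NZ (d=75/4); attach at lengths (23/8, 67/8); label the merged cluster GJNZ
final tree: ((G:13/2,J:13/2):23/8,(N:1,Z:1):67/8)
total length: 105/4

105/4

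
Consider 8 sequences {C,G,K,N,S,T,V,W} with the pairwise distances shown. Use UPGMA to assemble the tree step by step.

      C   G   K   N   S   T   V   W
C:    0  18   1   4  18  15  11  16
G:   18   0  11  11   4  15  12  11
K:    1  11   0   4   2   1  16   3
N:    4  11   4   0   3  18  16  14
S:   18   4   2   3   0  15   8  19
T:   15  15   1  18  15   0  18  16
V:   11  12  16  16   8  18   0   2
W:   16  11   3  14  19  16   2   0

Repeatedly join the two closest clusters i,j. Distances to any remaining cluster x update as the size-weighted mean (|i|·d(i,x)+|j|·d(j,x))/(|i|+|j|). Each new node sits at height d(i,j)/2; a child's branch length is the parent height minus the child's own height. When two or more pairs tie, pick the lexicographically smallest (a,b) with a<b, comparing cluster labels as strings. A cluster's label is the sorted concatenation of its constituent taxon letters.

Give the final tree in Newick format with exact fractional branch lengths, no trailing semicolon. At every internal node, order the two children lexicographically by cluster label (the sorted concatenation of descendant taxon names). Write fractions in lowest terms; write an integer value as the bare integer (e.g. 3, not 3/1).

(((((C:1/2,K:1/2):3,(N:3/2,S:3/2):2):2,G:11/2):4/5,(V:1,W:1):53/10):7/10,T:7)

1. join C+K (d=1) ⇒ CK; edges |C|=1/2, |K|=1/2
  updated: d(CK,G)=29/2, d(CK,N)=4, d(CK,S)=10, d(CK,T)=8, d(CK,V)=27/2, d(CK,W)=19/2
2. join V+W (d=2) ⇒ VW; edges |V|=1, |W|=1
  updated: d(CK,VW)=23/2, d(G,VW)=23/2, d(N,VW)=15, d(S,VW)=27/2, d(T,VW)=17
3. join N+S (d=3) ⇒ NS; edges |N|=3/2, |S|=3/2
  updated: d(CK,NS)=7, d(G,NS)=15/2, d(NS,T)=33/2, d(NS,VW)=57/4
4. join CK+NS (d=7) ⇒ CKNS; edges |CK|=3, |NS|=2
  updated: d(CKNS,G)=11, d(CKNS,T)=49/4, d(CKNS,VW)=103/8
5. join CKNS+G (d=11) ⇒ CGKNS; edges |CKNS|=2, |G|=11/2
  updated: d(CGKNS,T)=64/5, d(CGKNS,VW)=63/5
6. join CGKNS+VW (d=63/5) ⇒ CGKNSVW; edges |CGKNS|=4/5, |VW|=53/10
  updated: d(CGKNSVW,T)=14
7. join CGKNSVW+T (d=14) ⇒ CGKNSTVW; edges |CGKNSVW|=7/10, |T|=7
final tree: (((((C:1/2,K:1/2):3,(N:3/2,S:3/2):2):2,G:11/2):4/5,(V:1,W:1):53/10):7/10,T:7)
total length: 323/10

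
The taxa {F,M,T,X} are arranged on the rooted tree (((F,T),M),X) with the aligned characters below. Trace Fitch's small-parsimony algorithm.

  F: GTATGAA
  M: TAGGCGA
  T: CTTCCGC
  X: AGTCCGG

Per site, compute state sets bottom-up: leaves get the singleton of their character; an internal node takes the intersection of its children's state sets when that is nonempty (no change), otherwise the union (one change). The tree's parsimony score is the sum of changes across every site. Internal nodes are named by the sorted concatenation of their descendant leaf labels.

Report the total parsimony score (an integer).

site 0, node FT: F={G} ∪ T={C} → {C,G} (+1)
site 0, node FMT: FT={C,G} ∪ M={T} → {C,G,T} (+1)
site 0, node FMTX: FMT={C,G,T} ∪ X={A} → {A,C,G,T} (+1)
site 1, node FT: F={T} ∩ T={T} → {T} (+0)
site 1, node FMT: FT={T} ∪ M={A} → {A,T} (+1)
site 1, node FMTX: FMT={A,T} ∪ X={G} → {A,G,T} (+1)
site 2, node FT: F={A} ∪ T={T} → {A,T} (+1)
site 2, node FMT: FT={A,T} ∪ M={G} → {A,G,T} (+1)
site 2, node FMTX: FMT={A,G,T} ∩ X={T} → {T} (+0)
site 3, node FT: F={T} ∪ T={C} → {C,T} (+1)
site 3, node FMT: FT={C,T} ∪ M={G} → {C,G,T} (+1)
site 3, node FMTX: FMT={C,G,T} ∩ X={C} → {C} (+0)
site 4, node FT: F={G} ∪ T={C} → {C,G} (+1)
site 4, node FMT: FT={C,G} ∩ M={C} → {C} (+0)
site 4, node FMTX: FMT={C} ∩ X={C} → {C} (+0)
site 5, node FT: F={A} ∪ T={G} → {A,G} (+1)
site 5, node FMT: FT={A,G} ∩ M={G} → {G} (+0)
site 5, node FMTX: FMT={G} ∩ X={G} → {G} (+0)
site 6, node FT: F={A} ∪ T={C} → {A,C} (+1)
site 6, node FMT: FT={A,C} ∩ M={A} → {A} (+0)
site 6, node FMTX: FMT={A} ∪ X={G} → {A,G} (+1)
per-site changes: [3, 2, 2, 2, 1, 1, 2]; total = 13

13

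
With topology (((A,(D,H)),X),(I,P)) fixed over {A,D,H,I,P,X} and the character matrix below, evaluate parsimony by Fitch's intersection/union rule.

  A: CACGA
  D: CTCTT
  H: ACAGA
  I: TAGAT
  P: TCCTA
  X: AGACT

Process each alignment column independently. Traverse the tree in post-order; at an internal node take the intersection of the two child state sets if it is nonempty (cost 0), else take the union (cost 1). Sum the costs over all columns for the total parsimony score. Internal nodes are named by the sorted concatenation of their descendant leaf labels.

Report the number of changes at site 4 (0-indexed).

site 0, node DH: D={C} ∪ H={A} → {A,C} (+1)
site 0, node ADH: A={C} ∩ DH={A,C} → {C} (+0)
site 0, node ADHX: ADH={C} ∪ X={A} → {A,C} (+1)
site 0, node IP: I={T} ∩ P={T} → {T} (+0)
site 0, node ADHIPX: ADHX={A,C} ∪ IP={T} → {A,C,T} (+1)
site 1, node DH: D={T} ∪ H={C} → {C,T} (+1)
site 1, node ADH: A={A} ∪ DH={C,T} → {A,C,T} (+1)
site 1, node ADHX: ADH={A,C,T} ∪ X={G} → {A,C,G,T} (+1)
site 1, node IP: I={A} ∪ P={C} → {A,C} (+1)
site 1, node ADHIPX: ADHX={A,C,G,T} ∩ IP={A,C} → {A,C} (+0)
site 2, node DH: D={C} ∪ H={A} → {A,C} (+1)
site 2, node ADH: A={C} ∩ DH={A,C} → {C} (+0)
site 2, node ADHX: ADH={C} ∪ X={A} → {A,C} (+1)
site 2, node IP: I={G} ∪ P={C} → {C,G} (+1)
site 2, node ADHIPX: ADHX={A,C} ∩ IP={C,G} → {C} (+0)
site 3, node DH: D={T} ∪ H={G} → {G,T} (+1)
site 3, node ADH: A={G} ∩ DH={G,T} → {G} (+0)
site 3, node ADHX: ADH={G} ∪ X={C} → {C,G} (+1)
site 3, node IP: I={A} ∪ P={T} → {A,T} (+1)
site 3, node ADHIPX: ADHX={C,G} ∪ IP={A,T} → {A,C,G,T} (+1)
site 4, node DH: D={T} ∪ H={A} → {A,T} (+1)
site 4, node ADH: A={A} ∩ DH={A,T} → {A} (+0)
site 4, node ADHX: ADH={A} ∪ X={T} → {A,T} (+1)
site 4, node IP: I={T} ∪ P={A} → {A,T} (+1)
site 4, node ADHIPX: ADHX={A,T} ∩ IP={A,T} → {A,T} (+0)
per-site changes: [3, 4, 3, 4, 3]; total = 17

3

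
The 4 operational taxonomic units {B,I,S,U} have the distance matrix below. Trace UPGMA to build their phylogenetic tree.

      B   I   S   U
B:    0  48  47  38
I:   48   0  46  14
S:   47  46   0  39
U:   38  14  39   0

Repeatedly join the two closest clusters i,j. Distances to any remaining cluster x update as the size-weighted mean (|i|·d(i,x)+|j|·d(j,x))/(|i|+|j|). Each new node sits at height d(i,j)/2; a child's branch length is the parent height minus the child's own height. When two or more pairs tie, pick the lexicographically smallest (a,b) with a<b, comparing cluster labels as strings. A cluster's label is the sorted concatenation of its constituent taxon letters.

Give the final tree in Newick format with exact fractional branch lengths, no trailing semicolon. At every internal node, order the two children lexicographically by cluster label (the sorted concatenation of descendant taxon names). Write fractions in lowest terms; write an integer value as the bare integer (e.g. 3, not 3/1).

(B:133/6,((I:7,U:7):57/4,S:85/4):11/12)

step 1: merge (I,U) at d=14; branch lengths I→7, U→7; new cluster IU
  updated: d(B,IU)=43, d(IU,S)=85/2
step 2: merge (IU,S) at d=85/2; branch lengths IU→57/4, S→85/4; new cluster ISU
  updated: d(B,ISU)=133/3
step 3: merge (B,ISU) at d=133/3; branch lengths B→133/6, ISU→11/12; new cluster BISU
final tree: (B:133/6,((I:7,U:7):57/4,S:85/4):11/12)
total length: 871/12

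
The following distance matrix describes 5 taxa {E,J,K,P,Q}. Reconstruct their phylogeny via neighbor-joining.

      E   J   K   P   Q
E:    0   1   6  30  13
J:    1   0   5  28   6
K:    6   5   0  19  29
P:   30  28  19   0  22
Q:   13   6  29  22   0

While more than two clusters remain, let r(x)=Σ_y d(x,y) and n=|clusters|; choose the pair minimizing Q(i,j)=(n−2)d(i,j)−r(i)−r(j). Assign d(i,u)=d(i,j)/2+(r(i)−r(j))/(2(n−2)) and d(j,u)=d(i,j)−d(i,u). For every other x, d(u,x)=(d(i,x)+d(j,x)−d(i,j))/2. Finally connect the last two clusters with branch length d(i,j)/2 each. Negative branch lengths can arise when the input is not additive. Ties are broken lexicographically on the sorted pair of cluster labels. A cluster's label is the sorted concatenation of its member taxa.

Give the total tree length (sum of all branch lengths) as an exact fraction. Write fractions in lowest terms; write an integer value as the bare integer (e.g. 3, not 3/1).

iteration 1: select P,Q (d=22, Q=-103); attach at lengths (95/6, 37/6); label the merged cluster PQ
  updated: d(E,PQ)=21/2, d(J,PQ)=6, d(K,PQ)=13
iteration 2: select E,K (d=6, Q=-59/2); attach at lengths (11/8, 37/8); label the merged cluster EK
  updated: d(EK,J)=0, d(EK,PQ)=35/4
iteration 3: select EK,J (d=0, Q=-59/4); attach at lengths (11/8, -11/8); label the merged cluster EJK
  updated: d(EJK,PQ)=59/8
iteration 4: select EJK,PQ (d=59/8); attach at lengths (59/16, 59/16); label the merged cluster EJKPQ
final tree: (((E:11/8,K:37/8):11/8,J:-11/8):59/16,(P:95/6,Q:37/6):59/16)
total length: 283/8

283/8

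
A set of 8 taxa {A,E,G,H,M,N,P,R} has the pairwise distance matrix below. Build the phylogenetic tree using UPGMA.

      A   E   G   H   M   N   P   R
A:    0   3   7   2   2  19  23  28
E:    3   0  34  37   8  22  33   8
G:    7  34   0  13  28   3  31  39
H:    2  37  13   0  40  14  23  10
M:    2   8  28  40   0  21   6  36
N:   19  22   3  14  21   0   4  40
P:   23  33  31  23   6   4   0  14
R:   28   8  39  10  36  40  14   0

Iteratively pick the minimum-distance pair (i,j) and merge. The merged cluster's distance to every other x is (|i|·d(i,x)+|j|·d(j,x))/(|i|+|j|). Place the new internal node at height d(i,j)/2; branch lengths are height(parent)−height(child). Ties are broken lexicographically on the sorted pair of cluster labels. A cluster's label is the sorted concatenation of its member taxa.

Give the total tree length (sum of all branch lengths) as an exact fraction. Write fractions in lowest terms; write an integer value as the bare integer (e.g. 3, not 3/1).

1253/24

1. join A+H (d=2) ⇒ AH; edges |A|=1, |H|=1
  updated: d(AH,E)=20, d(AH,G)=10, d(AH,M)=21, d(AH,N)=33/2, d(AH,P)=23, d(AH,R)=19
2. join G+N (d=3) ⇒ GN; edges |G|=3/2, |N|=3/2
  updated: d(AH,GN)=53/4, d(E,GN)=28, d(GN,M)=49/2, d(GN,P)=35/2, d(GN,R)=79/2
3. join M+P (d=6) ⇒ MP; edges |M|=3, |P|=3
  updated: d(AH,MP)=22, d(E,MP)=41/2, d(GN,MP)=21, d(MP,R)=25
4. join E+R (d=8) ⇒ ER; edges |E|=4, |R|=4
  updated: d(AH,ER)=39/2, d(ER,GN)=135/4, d(ER,MP)=91/4
5. join AH+GN (d=53/4) ⇒ AGHN; edges |AH|=45/8, |GN|=41/8
  updated: d(AGHN,ER)=213/8, d(AGHN,MP)=43/2
6. join AGHN+MP (d=43/2) ⇒ AGHMNP; edges |AGHN|=33/8, |MP|=31/4
  updated: d(AGHMNP,ER)=76/3
7. join AGHMNP+ER (d=76/3) ⇒ AEGHMNPR; edges |AGHMNP|=23/12, |ER|=26/3
final tree: ((((A:1,H:1):45/8,(G:3/2,N:3/2):41/8):33/8,(M:3,P:3):31/4):23/12,(E:4,R:4):26/3)
total length: 1253/24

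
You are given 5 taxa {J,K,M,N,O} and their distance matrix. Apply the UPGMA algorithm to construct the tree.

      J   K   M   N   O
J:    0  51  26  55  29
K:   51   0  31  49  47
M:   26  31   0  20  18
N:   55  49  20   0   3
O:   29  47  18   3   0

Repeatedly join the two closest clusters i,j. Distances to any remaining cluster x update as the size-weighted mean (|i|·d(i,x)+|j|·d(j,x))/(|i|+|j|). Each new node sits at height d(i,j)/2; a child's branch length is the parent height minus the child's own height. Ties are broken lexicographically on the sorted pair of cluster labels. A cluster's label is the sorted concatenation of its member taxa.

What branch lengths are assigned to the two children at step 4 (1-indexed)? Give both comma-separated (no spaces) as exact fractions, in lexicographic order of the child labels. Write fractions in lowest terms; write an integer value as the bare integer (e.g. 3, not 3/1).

step 1: merge (N,O) at d=3; branch lengths N→3/2, O→3/2; new cluster NO
  updated: d(J,NO)=42, d(K,NO)=48, d(M,NO)=19
step 2: merge (M,NO) at d=19; branch lengths M→19/2, NO→8; new cluster MNO
  updated: d(J,MNO)=110/3, d(K,MNO)=127/3
step 3: merge (J,MNO) at d=110/3; branch lengths J→55/3, MNO→53/6; new cluster JMNO
  updated: d(JMNO,K)=89/2
step 4: merge (JMNO,K) at d=89/2; branch lengths JMNO→47/12, K→89/4; new cluster JKMNO
final tree: ((J:55/3,(M:19/2,(N:3/2,O:3/2):8):53/6):47/12,K:89/4)
total length: 443/6

47/12,89/4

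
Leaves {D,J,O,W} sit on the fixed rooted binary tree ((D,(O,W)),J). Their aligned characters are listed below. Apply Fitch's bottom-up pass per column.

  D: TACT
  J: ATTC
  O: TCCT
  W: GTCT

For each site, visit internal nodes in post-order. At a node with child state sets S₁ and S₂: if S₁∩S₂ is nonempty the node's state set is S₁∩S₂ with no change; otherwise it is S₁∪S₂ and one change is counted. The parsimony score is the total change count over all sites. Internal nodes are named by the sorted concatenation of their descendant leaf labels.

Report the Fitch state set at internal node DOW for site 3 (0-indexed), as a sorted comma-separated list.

T

[col 0] OW: children O:{T}, W:{G} ∪→ {G,T}; cost 1
[col 0] DOW: children D:{T}, OW:{G,T} ∩→ {T}; cost 0
[col 0] DJOW: children DOW:{T}, J:{A} ∪→ {A,T}; cost 1
[col 1] OW: children O:{C}, W:{T} ∪→ {C,T}; cost 1
[col 1] DOW: children D:{A}, OW:{C,T} ∪→ {A,C,T}; cost 1
[col 1] DJOW: children DOW:{A,C,T}, J:{T} ∩→ {T}; cost 0
[col 2] OW: children O:{C}, W:{C} ∩→ {C}; cost 0
[col 2] DOW: children D:{C}, OW:{C} ∩→ {C}; cost 0
[col 2] DJOW: children DOW:{C}, J:{T} ∪→ {C,T}; cost 1
[col 3] OW: children O:{T}, W:{T} ∩→ {T}; cost 0
[col 3] DOW: children D:{T}, OW:{T} ∩→ {T}; cost 0
[col 3] DJOW: children DOW:{T}, J:{C} ∪→ {C,T}; cost 1
per-site changes: [2, 2, 1, 1]; total = 6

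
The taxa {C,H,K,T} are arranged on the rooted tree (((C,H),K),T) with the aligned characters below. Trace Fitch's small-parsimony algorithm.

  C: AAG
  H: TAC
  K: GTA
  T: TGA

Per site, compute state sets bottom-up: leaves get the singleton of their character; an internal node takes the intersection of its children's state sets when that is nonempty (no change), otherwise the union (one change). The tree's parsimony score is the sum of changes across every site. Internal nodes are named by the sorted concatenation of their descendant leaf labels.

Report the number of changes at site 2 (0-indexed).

2

[col 0] CH: children C:{A}, H:{T} ∪→ {A,T}; cost 1
[col 0] CHK: children CH:{A,T}, K:{G} ∪→ {A,G,T}; cost 1
[col 0] CHKT: children CHK:{A,G,T}, T:{T} ∩→ {T}; cost 0
[col 1] CH: children C:{A}, H:{A} ∩→ {A}; cost 0
[col 1] CHK: children CH:{A}, K:{T} ∪→ {A,T}; cost 1
[col 1] CHKT: children CHK:{A,T}, T:{G} ∪→ {A,G,T}; cost 1
[col 2] CH: children C:{G}, H:{C} ∪→ {C,G}; cost 1
[col 2] CHK: children CH:{C,G}, K:{A} ∪→ {A,C,G}; cost 1
[col 2] CHKT: children CHK:{A,C,G}, T:{A} ∩→ {A}; cost 0
per-site changes: [2, 2, 2]; total = 6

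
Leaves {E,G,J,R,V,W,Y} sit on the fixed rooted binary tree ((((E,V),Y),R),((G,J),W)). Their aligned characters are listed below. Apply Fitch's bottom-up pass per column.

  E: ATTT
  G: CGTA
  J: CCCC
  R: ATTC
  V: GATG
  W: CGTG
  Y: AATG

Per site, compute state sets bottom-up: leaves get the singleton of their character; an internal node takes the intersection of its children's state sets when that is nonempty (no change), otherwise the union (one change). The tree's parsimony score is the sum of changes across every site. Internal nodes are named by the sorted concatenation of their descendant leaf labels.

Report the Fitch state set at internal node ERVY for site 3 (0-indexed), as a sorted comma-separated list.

EV@0: {A} ∪ {G} = {A,G} (union, +1)
EVY@0: {A,G} ∩ {A} = {A} (intersection, +0)
ERVY@0: {A} ∩ {A} = {A} (intersection, +0)
GJ@0: {C} ∩ {C} = {C} (intersection, +0)
GJW@0: {C} ∩ {C} = {C} (intersection, +0)
EGJRVWY@0: {A} ∪ {C} = {A,C} (union, +1)
EV@1: {T} ∪ {A} = {A,T} (union, +1)
EVY@1: {A,T} ∩ {A} = {A} (intersection, +0)
ERVY@1: {A} ∪ {T} = {A,T} (union, +1)
GJ@1: {G} ∪ {C} = {C,G} (union, +1)
GJW@1: {C,G} ∩ {G} = {G} (intersection, +0)
EGJRVWY@1: {A,T} ∪ {G} = {A,G,T} (union, +1)
EV@2: {T} ∩ {T} = {T} (intersection, +0)
EVY@2: {T} ∩ {T} = {T} (intersection, +0)
ERVY@2: {T} ∩ {T} = {T} (intersection, +0)
GJ@2: {T} ∪ {C} = {C,T} (union, +1)
GJW@2: {C,T} ∩ {T} = {T} (intersection, +0)
EGJRVWY@2: {T} ∩ {T} = {T} (intersection, +0)
EV@3: {T} ∪ {G} = {G,T} (union, +1)
EVY@3: {G,T} ∩ {G} = {G} (intersection, +0)
ERVY@3: {G} ∪ {C} = {C,G} (union, +1)
GJ@3: {A} ∪ {C} = {A,C} (union, +1)
GJW@3: {A,C} ∪ {G} = {A,C,G} (union, +1)
EGJRVWY@3: {C,G} ∩ {A,C,G} = {C,G} (intersection, +0)
per-site changes: [2, 4, 1, 4]; total = 11

C,G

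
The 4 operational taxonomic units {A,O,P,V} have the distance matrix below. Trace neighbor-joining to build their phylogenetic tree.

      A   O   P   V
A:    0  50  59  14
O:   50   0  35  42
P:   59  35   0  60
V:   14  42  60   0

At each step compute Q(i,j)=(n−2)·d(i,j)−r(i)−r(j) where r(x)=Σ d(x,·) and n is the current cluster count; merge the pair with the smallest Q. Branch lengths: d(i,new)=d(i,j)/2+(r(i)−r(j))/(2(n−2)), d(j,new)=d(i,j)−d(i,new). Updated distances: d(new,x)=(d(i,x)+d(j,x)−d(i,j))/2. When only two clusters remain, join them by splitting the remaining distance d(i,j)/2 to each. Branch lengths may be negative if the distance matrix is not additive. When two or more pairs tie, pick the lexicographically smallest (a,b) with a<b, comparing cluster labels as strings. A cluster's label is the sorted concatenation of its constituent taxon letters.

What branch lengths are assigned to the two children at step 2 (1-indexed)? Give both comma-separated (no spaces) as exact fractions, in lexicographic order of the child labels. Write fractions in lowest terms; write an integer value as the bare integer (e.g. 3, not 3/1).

113/4,43/4

iteration 1: select A,V (d=14, Q=-211); attach at lengths (35/4, 21/4); label the merged cluster AV
  updated: d(AV,O)=39, d(AV,P)=105/2
iteration 2: select AV,O (d=39, Q=-253/2); attach at lengths (113/4, 43/4); label the merged cluster AOV
  updated: d(AOV,P)=97/4
iteration 3: select AOV,P (d=97/4); attach at lengths (97/8, 97/8); label the merged cluster AOPV
final tree: (((A:35/4,V:21/4):113/4,O:43/4):97/8,P:97/8)
total length: 309/4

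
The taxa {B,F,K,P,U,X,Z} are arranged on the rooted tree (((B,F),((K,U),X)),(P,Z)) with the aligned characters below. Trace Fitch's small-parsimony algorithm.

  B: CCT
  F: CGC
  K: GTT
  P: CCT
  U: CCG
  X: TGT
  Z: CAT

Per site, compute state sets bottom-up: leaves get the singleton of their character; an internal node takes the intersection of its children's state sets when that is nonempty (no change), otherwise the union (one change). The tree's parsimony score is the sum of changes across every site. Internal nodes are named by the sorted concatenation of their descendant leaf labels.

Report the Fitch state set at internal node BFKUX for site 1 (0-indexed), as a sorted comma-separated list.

C,G

BF@0: {C} ∩ {C} = {C} (intersection, +0)
KU@0: {G} ∪ {C} = {C,G} (union, +1)
KUX@0: {C,G} ∪ {T} = {C,G,T} (union, +1)
BFKUX@0: {C} ∩ {C,G,T} = {C} (intersection, +0)
PZ@0: {C} ∩ {C} = {C} (intersection, +0)
BFKPUXZ@0: {C} ∩ {C} = {C} (intersection, +0)
BF@1: {C} ∪ {G} = {C,G} (union, +1)
KU@1: {T} ∪ {C} = {C,T} (union, +1)
KUX@1: {C,T} ∪ {G} = {C,G,T} (union, +1)
BFKUX@1: {C,G} ∩ {C,G,T} = {C,G} (intersection, +0)
PZ@1: {C} ∪ {A} = {A,C} (union, +1)
BFKPUXZ@1: {C,G} ∩ {A,C} = {C} (intersection, +0)
BF@2: {T} ∪ {C} = {C,T} (union, +1)
KU@2: {T} ∪ {G} = {G,T} (union, +1)
KUX@2: {G,T} ∩ {T} = {T} (intersection, +0)
BFKUX@2: {C,T} ∩ {T} = {T} (intersection, +0)
PZ@2: {T} ∩ {T} = {T} (intersection, +0)
BFKPUXZ@2: {T} ∩ {T} = {T} (intersection, +0)
per-site changes: [2, 4, 2]; total = 8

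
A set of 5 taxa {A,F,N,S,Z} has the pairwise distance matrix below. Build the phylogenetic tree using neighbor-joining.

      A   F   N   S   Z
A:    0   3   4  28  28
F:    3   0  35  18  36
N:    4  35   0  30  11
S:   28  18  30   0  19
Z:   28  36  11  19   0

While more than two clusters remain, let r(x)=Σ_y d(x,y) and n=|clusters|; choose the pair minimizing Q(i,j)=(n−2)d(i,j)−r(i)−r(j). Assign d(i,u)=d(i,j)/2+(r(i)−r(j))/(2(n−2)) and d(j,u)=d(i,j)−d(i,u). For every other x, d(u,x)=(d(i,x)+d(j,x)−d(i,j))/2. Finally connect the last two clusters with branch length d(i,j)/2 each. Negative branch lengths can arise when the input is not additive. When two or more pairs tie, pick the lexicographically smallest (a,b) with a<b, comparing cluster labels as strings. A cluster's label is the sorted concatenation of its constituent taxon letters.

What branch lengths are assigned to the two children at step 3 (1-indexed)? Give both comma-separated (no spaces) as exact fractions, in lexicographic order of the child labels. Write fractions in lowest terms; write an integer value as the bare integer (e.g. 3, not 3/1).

65/8,41/8

iteration 1: select A,F (d=3, Q=-146); attach at lengths (-10/3, 19/3); label the merged cluster AF
  updated: d(AF,N)=18, d(AF,S)=43/2, d(AF,Z)=61/2
iteration 2: select AF,S (d=43/2, Q=-195/2); attach at lengths (85/8, 87/8); label the merged cluster AFS
  updated: d(AFS,N)=53/4, d(AFS,Z)=14
iteration 3: select AFS,N (d=53/4, Q=-153/4); attach at lengths (65/8, 41/8); label the merged cluster AFNS
  updated: d(AFNS,Z)=47/8
iteration 4: select AFNS,Z (d=47/8); attach at lengths (47/16, 47/16); label the merged cluster AFNSZ
final tree: ((((A:-10/3,F:19/3):85/8,S:87/8):65/8,N:41/8):47/16,Z:47/16)
total length: 349/8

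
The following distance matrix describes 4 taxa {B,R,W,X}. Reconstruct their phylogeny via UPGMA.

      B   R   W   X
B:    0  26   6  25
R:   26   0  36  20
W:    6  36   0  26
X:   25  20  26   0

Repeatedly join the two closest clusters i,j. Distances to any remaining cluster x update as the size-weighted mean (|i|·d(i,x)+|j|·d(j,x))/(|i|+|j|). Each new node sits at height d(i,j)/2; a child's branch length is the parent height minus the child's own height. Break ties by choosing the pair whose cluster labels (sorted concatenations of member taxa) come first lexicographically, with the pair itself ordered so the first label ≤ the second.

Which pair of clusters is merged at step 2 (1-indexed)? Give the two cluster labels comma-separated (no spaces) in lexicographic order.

iteration 1: select B,W (d=6); attach at lengths (3, 3); label the merged cluster BW
  updated: d(BW,R)=31, d(BW,X)=51/2
iteration 2: select R,X (d=20); attach at lengths (10, 10); label the merged cluster RX
  updated: d(BW,RX)=113/4
iteration 3: select BW,RX (d=113/4); attach at lengths (89/8, 33/8); label the merged cluster BRWX
final tree: ((B:3,W:3):89/8,(R:10,X:10):33/8)
total length: 165/4

R,X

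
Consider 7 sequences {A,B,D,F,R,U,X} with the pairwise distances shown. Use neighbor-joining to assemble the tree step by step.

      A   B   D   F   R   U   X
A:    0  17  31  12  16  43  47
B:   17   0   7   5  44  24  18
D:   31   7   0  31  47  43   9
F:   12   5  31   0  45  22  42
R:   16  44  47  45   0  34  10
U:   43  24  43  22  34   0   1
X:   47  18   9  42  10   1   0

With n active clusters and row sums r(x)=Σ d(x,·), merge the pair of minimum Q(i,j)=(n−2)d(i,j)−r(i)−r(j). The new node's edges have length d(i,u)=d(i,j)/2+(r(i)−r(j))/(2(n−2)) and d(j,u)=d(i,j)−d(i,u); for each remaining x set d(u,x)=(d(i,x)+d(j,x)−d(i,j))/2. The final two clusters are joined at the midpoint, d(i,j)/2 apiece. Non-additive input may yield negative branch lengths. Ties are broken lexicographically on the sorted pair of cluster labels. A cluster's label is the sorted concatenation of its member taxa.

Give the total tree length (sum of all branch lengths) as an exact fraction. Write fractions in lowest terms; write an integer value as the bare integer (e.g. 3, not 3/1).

iteration 1: select U,X (d=1, Q=-289); attach at lengths (9/2, -7/2); label the merged cluster UX
  updated: d(A,UX)=89/2, d(B,UX)=41/2, d(D,UX)=51/2, d(F,UX)=63/2, d(R,UX)=43/2
iteration 2: select R,UX (d=43/2, Q=-231); attach at lengths (29/2, 7); label the merged cluster RUX
  updated: d(A,RUX)=39/2, d(B,RUX)=43/2, d(D,RUX)=51/2, d(F,RUX)=55/2
iteration 3: select B,D (d=7, Q=-124); attach at lengths (-23/6, 65/6); label the merged cluster BD
  updated: d(A,BD)=41/2, d(BD,F)=29/2, d(BD,RUX)=20
iteration 4: select A,F (d=12, Q=-82); attach at lengths (11/2, 13/2); label the merged cluster AF
  updated: d(AF,BD)=23/2, d(AF,RUX)=35/2
iteration 5: select AF,BD (d=23/2, Q=-49); attach at lengths (9/2, 7); label the merged cluster ABDF
  updated: d(ABDF,RUX)=13
iteration 6: select ABDF,RUX (d=13); attach at lengths (13/2, 13/2); label the merged cluster ABDFRUX
final tree: (((A:11/2,F:13/2):9/2,(B:-23/6,D:65/6):7):13/2,(R:29/2,(U:9/2,X:-7/2):7):13/2)
total length: 66

66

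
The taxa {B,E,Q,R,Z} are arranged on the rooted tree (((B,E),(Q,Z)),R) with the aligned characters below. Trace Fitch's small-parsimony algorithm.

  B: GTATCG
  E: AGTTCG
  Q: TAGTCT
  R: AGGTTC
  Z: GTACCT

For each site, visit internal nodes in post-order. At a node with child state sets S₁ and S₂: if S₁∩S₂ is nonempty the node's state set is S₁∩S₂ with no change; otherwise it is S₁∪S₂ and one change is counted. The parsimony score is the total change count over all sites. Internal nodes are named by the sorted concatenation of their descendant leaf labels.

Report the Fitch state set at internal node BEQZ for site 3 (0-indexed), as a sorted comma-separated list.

BE@0: {G} ∪ {A} = {A,G} (union, +1)
QZ@0: {T} ∪ {G} = {G,T} (union, +1)
BEQZ@0: {A,G} ∩ {G,T} = {G} (intersection, +0)
BEQRZ@0: {G} ∪ {A} = {A,G} (union, +1)
BE@1: {T} ∪ {G} = {G,T} (union, +1)
QZ@1: {A} ∪ {T} = {A,T} (union, +1)
BEQZ@1: {G,T} ∩ {A,T} = {T} (intersection, +0)
BEQRZ@1: {T} ∪ {G} = {G,T} (union, +1)
BE@2: {A} ∪ {T} = {A,T} (union, +1)
QZ@2: {G} ∪ {A} = {A,G} (union, +1)
BEQZ@2: {A,T} ∩ {A,G} = {A} (intersection, +0)
BEQRZ@2: {A} ∪ {G} = {A,G} (union, +1)
BE@3: {T} ∩ {T} = {T} (intersection, +0)
QZ@3: {T} ∪ {C} = {C,T} (union, +1)
BEQZ@3: {T} ∩ {C,T} = {T} (intersection, +0)
BEQRZ@3: {T} ∩ {T} = {T} (intersection, +0)
BE@4: {C} ∩ {C} = {C} (intersection, +0)
QZ@4: {C} ∩ {C} = {C} (intersection, +0)
BEQZ@4: {C} ∩ {C} = {C} (intersection, +0)
BEQRZ@4: {C} ∪ {T} = {C,T} (union, +1)
BE@5: {G} ∩ {G} = {G} (intersection, +0)
QZ@5: {T} ∩ {T} = {T} (intersection, +0)
BEQZ@5: {G} ∪ {T} = {G,T} (union, +1)
BEQRZ@5: {G,T} ∪ {C} = {C,G,T} (union, +1)
per-site changes: [3, 3, 3, 1, 1, 2]; total = 13

T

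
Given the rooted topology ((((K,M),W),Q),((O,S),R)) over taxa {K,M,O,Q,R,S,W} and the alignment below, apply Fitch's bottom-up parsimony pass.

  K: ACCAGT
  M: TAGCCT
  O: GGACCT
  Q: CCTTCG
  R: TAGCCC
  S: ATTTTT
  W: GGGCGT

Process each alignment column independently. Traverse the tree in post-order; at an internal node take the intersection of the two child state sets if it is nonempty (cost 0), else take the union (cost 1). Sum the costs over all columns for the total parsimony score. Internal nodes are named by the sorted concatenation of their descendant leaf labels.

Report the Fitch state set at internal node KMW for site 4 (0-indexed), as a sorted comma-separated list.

G

[col 0] KM: children K:{A}, M:{T} ∪→ {A,T}; cost 1
[col 0] KMW: children KM:{A,T}, W:{G} ∪→ {A,G,T}; cost 1
[col 0] KMQW: children KMW:{A,G,T}, Q:{C} ∪→ {A,C,G,T}; cost 1
[col 0] OS: children O:{G}, S:{A} ∪→ {A,G}; cost 1
[col 0] ORS: children OS:{A,G}, R:{T} ∪→ {A,G,T}; cost 1
[col 0] KMOQRSW: children KMQW:{A,C,G,T}, ORS:{A,G,T} ∩→ {A,G,T}; cost 0
[col 1] KM: children K:{C}, M:{A} ∪→ {A,C}; cost 1
[col 1] KMW: children KM:{A,C}, W:{G} ∪→ {A,C,G}; cost 1
[col 1] KMQW: children KMW:{A,C,G}, Q:{C} ∩→ {C}; cost 0
[col 1] OS: children O:{G}, S:{T} ∪→ {G,T}; cost 1
[col 1] ORS: children OS:{G,T}, R:{A} ∪→ {A,G,T}; cost 1
[col 1] KMOQRSW: children KMQW:{C}, ORS:{A,G,T} ∪→ {A,C,G,T}; cost 1
[col 2] KM: children K:{C}, M:{G} ∪→ {C,G}; cost 1
[col 2] KMW: children KM:{C,G}, W:{G} ∩→ {G}; cost 0
[col 2] KMQW: children KMW:{G}, Q:{T} ∪→ {G,T}; cost 1
[col 2] OS: children O:{A}, S:{T} ∪→ {A,T}; cost 1
[col 2] ORS: children OS:{A,T}, R:{G} ∪→ {A,G,T}; cost 1
[col 2] KMOQRSW: children KMQW:{G,T}, ORS:{A,G,T} ∩→ {G,T}; cost 0
[col 3] KM: children K:{A}, M:{C} ∪→ {A,C}; cost 1
[col 3] KMW: children KM:{A,C}, W:{C} ∩→ {C}; cost 0
[col 3] KMQW: children KMW:{C}, Q:{T} ∪→ {C,T}; cost 1
[col 3] OS: children O:{C}, S:{T} ∪→ {C,T}; cost 1
[col 3] ORS: children OS:{C,T}, R:{C} ∩→ {C}; cost 0
[col 3] KMOQRSW: children KMQW:{C,T}, ORS:{C} ∩→ {C}; cost 0
[col 4] KM: children K:{G}, M:{C} ∪→ {C,G}; cost 1
[col 4] KMW: children KM:{C,G}, W:{G} ∩→ {G}; cost 0
[col 4] KMQW: children KMW:{G}, Q:{C} ∪→ {C,G}; cost 1
[col 4] OS: children O:{C}, S:{T} ∪→ {C,T}; cost 1
[col 4] ORS: children OS:{C,T}, R:{C} ∩→ {C}; cost 0
[col 4] KMOQRSW: children KMQW:{C,G}, ORS:{C} ∩→ {C}; cost 0
[col 5] KM: children K:{T}, M:{T} ∩→ {T}; cost 0
[col 5] KMW: children KM:{T}, W:{T} ∩→ {T}; cost 0
[col 5] KMQW: children KMW:{T}, Q:{G} ∪→ {G,T}; cost 1
[col 5] OS: children O:{T}, S:{T} ∩→ {T}; cost 0
[col 5] ORS: children OS:{T}, R:{C} ∪→ {C,T}; cost 1
[col 5] KMOQRSW: children KMQW:{G,T}, ORS:{C,T} ∩→ {T}; cost 0
per-site changes: [5, 5, 4, 3, 3, 2]; total = 22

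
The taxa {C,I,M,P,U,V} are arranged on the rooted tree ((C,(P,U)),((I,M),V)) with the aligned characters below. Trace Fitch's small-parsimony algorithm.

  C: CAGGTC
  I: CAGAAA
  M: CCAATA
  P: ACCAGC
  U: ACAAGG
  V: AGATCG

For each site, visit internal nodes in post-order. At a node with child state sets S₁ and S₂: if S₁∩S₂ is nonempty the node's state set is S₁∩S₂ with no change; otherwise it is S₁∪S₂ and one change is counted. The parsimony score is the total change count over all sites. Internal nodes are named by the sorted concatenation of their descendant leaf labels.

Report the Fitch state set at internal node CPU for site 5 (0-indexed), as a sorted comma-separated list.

C

PU@0: {A} ∩ {A} = {A} (intersection, +0)
CPU@0: {C} ∪ {A} = {A,C} (union, +1)
IM@0: {C} ∩ {C} = {C} (intersection, +0)
IMV@0: {C} ∪ {A} = {A,C} (union, +1)
CIMPUV@0: {A,C} ∩ {A,C} = {A,C} (intersection, +0)
PU@1: {C} ∩ {C} = {C} (intersection, +0)
CPU@1: {A} ∪ {C} = {A,C} (union, +1)
IM@1: {A} ∪ {C} = {A,C} (union, +1)
IMV@1: {A,C} ∪ {G} = {A,C,G} (union, +1)
CIMPUV@1: {A,C} ∩ {A,C,G} = {A,C} (intersection, +0)
PU@2: {C} ∪ {A} = {A,C} (union, +1)
CPU@2: {G} ∪ {A,C} = {A,C,G} (union, +1)
IM@2: {G} ∪ {A} = {A,G} (union, +1)
IMV@2: {A,G} ∩ {A} = {A} (intersection, +0)
CIMPUV@2: {A,C,G} ∩ {A} = {A} (intersection, +0)
PU@3: {A} ∩ {A} = {A} (intersection, +0)
CPU@3: {G} ∪ {A} = {A,G} (union, +1)
IM@3: {A} ∩ {A} = {A} (intersection, +0)
IMV@3: {A} ∪ {T} = {A,T} (union, +1)
CIMPUV@3: {A,G} ∩ {A,T} = {A} (intersection, +0)
PU@4: {G} ∩ {G} = {G} (intersection, +0)
CPU@4: {T} ∪ {G} = {G,T} (union, +1)
IM@4: {A} ∪ {T} = {A,T} (union, +1)
IMV@4: {A,T} ∪ {C} = {A,C,T} (union, +1)
CIMPUV@4: {G,T} ∩ {A,C,T} = {T} (intersection, +0)
PU@5: {C} ∪ {G} = {C,G} (union, +1)
CPU@5: {C} ∩ {C,G} = {C} (intersection, +0)
IM@5: {A} ∩ {A} = {A} (intersection, +0)
IMV@5: {A} ∪ {G} = {A,G} (union, +1)
CIMPUV@5: {C} ∪ {A,G} = {A,C,G} (union, +1)
per-site changes: [2, 3, 3, 2, 3, 3]; total = 16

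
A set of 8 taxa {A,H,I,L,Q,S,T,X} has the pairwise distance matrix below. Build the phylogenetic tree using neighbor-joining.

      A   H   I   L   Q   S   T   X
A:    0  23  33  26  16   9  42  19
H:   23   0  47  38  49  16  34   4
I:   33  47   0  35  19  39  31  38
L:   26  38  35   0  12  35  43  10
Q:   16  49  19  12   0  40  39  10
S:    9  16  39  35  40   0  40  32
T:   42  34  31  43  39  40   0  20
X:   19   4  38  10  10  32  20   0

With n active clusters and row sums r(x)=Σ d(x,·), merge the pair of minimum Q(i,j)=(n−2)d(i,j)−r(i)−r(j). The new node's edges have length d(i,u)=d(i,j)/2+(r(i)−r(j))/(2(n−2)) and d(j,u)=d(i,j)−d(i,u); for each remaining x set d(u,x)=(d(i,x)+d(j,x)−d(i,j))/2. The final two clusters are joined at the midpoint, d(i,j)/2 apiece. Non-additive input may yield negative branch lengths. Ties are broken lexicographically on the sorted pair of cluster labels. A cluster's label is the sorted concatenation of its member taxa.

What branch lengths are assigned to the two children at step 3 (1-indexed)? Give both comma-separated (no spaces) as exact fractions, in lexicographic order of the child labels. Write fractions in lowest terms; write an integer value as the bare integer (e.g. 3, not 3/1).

225/16,271/16

1. join H+S (d=16, Q=-326) ⇒ HS; edges |H|=8, |S|=8
  updated: d(A,HS)=8, d(HS,I)=35, d(HS,L)=57/2, d(HS,Q)=73/2, d(HS,T)=29, d(HS,X)=10
2. join A+HS (d=8, Q=-251) ⇒ AHS; edges |A|=37/10, |HS|=43/10
  updated: d(AHS,I)=30, d(AHS,L)=93/4, d(AHS,Q)=89/4, d(AHS,T)=63/2, d(AHS,X)=21/2
3. join I+T (d=31, Q=-387/2) ⇒ IT; edges |I|=225/16, |T|=271/16
  updated: d(AHS,IT)=61/4, d(IT,L)=47/2, d(IT,Q)=27/2, d(IT,X)=27/2
4. join AHS+IT (d=61/4, Q=-365/4) ⇒ AHIST; edges |AHS|=205/24, |IT|=161/24
  updated: d(AHIST,L)=63/4, d(AHIST,Q)=41/4, d(AHIST,X)=35/8
5. join AHIST+X (d=35/8, Q=-46) ⇒ AHISTX; edges |AHIST|=59/16, |X|=11/16
  updated: d(AHISTX,L)=171/16, d(AHISTX,Q)=127/16
6. join AHISTX+L (d=171/16, Q=-245/8) ⇒ AHILSTX; edges |AHISTX|=53/16, |L|=59/8
  updated: d(AHILSTX,Q)=37/8
7. join AHILSTX+Q (d=37/8) ⇒ AHILQSTX; edges |AHILSTX|=37/16, |Q|=37/16
final tree: (((((A:37/10,(H:8,S:8):43/10):205/24,(I:225/16,T:271/16):161/24):59/16,X:11/16):53/16,L:59/8):37/16,Q:37/16)
total length: 1439/16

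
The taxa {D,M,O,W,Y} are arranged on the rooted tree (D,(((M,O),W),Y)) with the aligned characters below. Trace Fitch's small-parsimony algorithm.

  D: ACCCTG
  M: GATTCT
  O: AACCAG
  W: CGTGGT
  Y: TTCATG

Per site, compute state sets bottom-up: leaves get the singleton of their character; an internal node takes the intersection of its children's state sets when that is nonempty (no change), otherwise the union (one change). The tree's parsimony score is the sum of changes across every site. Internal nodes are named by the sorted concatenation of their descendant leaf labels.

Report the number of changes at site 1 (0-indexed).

site 0, node MO: M={G} ∪ O={A} → {A,G} (+1)
site 0, node MOW: MO={A,G} ∪ W={C} → {A,C,G} (+1)
site 0, node MOWY: MOW={A,C,G} ∪ Y={T} → {A,C,G,T} (+1)
site 0, node DMOWY: D={A} ∩ MOWY={A,C,G,T} → {A} (+0)
site 1, node MO: M={A} ∩ O={A} → {A} (+0)
site 1, node MOW: MO={A} ∪ W={G} → {A,G} (+1)
site 1, node MOWY: MOW={A,G} ∪ Y={T} → {A,G,T} (+1)
site 1, node DMOWY: D={C} ∪ MOWY={A,G,T} → {A,C,G,T} (+1)
site 2, node MO: M={T} ∪ O={C} → {C,T} (+1)
site 2, node MOW: MO={C,T} ∩ W={T} → {T} (+0)
site 2, node MOWY: MOW={T} ∪ Y={C} → {C,T} (+1)
site 2, node DMOWY: D={C} ∩ MOWY={C,T} → {C} (+0)
site 3, node MO: M={T} ∪ O={C} → {C,T} (+1)
site 3, node MOW: MO={C,T} ∪ W={G} → {C,G,T} (+1)
site 3, node MOWY: MOW={C,G,T} ∪ Y={A} → {A,C,G,T} (+1)
site 3, node DMOWY: D={C} ∩ MOWY={A,C,G,T} → {C} (+0)
site 4, node MO: M={C} ∪ O={A} → {A,C} (+1)
site 4, node MOW: MO={A,C} ∪ W={G} → {A,C,G} (+1)
site 4, node MOWY: MOW={A,C,G} ∪ Y={T} → {A,C,G,T} (+1)
site 4, node DMOWY: D={T} ∩ MOWY={A,C,G,T} → {T} (+0)
site 5, node MO: M={T} ∪ O={G} → {G,T} (+1)
site 5, node MOW: MO={G,T} ∩ W={T} → {T} (+0)
site 5, node MOWY: MOW={T} ∪ Y={G} → {G,T} (+1)
site 5, node DMOWY: D={G} ∩ MOWY={G,T} → {G} (+0)
per-site changes: [3, 3, 2, 3, 3, 2]; total = 16

3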